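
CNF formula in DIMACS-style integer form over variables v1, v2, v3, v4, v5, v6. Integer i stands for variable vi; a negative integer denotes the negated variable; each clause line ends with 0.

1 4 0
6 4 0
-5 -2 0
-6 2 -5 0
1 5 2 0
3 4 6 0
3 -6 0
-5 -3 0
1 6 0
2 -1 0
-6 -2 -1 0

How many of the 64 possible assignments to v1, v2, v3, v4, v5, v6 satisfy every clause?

The models are:
  v1=0 v2=1 v3=1 v4=1 v5=0 v6=1
  v1=1 v2=1 v3=0 v4=1 v5=0 v6=0
  v1=1 v2=1 v3=1 v4=1 v5=0 v6=0
Count: 3.

3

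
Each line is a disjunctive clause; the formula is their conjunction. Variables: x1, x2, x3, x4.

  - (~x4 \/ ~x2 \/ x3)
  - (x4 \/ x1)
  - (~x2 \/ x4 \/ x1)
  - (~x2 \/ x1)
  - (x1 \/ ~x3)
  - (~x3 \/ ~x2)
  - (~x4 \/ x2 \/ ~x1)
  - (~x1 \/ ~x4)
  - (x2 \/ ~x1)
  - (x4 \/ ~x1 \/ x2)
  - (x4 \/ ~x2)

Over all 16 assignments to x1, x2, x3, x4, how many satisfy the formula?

1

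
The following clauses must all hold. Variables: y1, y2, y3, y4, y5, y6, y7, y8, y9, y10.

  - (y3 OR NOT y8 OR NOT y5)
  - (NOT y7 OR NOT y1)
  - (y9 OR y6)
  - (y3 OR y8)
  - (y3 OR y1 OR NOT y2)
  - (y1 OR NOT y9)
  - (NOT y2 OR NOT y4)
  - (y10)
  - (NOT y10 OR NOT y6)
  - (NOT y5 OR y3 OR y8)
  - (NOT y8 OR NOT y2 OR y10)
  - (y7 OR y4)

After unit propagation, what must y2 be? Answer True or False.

False

(y10) stands alone — y10 = True.
In (NOT y6 OR NOT y10), NOT y10 is now false; NOT y6 must hold, so y6 = False.
In (y9 OR y6), y6 is now false; y9 must hold, so y9 = True.
(y1 OR NOT y9) with y9 = True leaves only y1, so y1 = True.
(NOT y7 OR NOT y1) with y1 = True leaves only NOT y7, so y7 = False.
(y4 OR y7) with y7 = False leaves only y4, so y4 = True.
From (NOT y4 OR NOT y2) and y4 = True: y2 = False.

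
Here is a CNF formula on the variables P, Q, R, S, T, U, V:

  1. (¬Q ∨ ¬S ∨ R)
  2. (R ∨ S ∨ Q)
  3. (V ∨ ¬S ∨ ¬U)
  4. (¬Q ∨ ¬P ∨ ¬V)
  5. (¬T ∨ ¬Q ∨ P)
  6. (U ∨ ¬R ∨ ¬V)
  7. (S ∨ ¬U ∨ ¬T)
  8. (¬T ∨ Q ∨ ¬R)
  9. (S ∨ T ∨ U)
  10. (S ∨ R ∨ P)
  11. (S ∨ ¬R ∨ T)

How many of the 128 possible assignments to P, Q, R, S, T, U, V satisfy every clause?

23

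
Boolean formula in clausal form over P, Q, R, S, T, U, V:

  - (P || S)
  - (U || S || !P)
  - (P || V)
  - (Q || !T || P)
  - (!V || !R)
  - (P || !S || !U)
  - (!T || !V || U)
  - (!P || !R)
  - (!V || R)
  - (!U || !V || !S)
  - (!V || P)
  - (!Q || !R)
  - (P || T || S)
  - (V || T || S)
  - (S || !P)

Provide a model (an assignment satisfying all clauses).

P=T  Q=T  R=F  S=T  T=T  U=F  V=F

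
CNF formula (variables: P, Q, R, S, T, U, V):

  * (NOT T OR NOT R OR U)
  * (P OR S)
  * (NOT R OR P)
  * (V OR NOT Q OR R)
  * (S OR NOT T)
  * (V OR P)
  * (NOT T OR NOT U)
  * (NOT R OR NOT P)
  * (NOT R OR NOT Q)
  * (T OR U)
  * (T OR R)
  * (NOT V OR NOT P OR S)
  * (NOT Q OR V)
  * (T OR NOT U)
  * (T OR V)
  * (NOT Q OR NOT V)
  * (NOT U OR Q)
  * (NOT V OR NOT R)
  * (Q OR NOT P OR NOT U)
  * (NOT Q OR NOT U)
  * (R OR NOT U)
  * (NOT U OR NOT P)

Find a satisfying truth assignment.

P = True, Q = False, R = False, S = True, T = True, U = False, V = False

Check each clause:
  1. (U OR NOT T OR NOT R) — NOT R is true.
  2. (P OR S) — P is true.
  3. (NOT R OR P) — P is true.
  4. (R OR V OR NOT Q) — NOT Q is true.
  5. (S OR NOT T) — S is true.
  6. (P OR V) — P is true.
  7. (NOT U OR NOT T) — NOT U is true.
  8. (NOT P OR NOT R) — NOT R is true.
  9. (NOT Q OR NOT R) — NOT R is true.
  10. (T OR U) — T is true.
  11. (T OR R) — T is true.
  12. (NOT V OR NOT P OR S) — NOT V is true.
  13. (V OR NOT Q) — NOT Q is true.
  14. (NOT U OR T) — NOT U is true.
  15. (V OR T) — T is true.
  16. (NOT V OR NOT Q) — NOT V is true.
  17. (Q OR NOT U) — NOT U is true.
  18. (NOT R OR NOT V) — NOT V is true.
  19. (NOT U OR Q OR NOT P) — NOT U is true.
  20. (NOT Q OR NOT U) — NOT U is true.
  21. (NOT U OR R) — NOT U is true.
  22. (NOT U OR NOT P) — NOT U is true.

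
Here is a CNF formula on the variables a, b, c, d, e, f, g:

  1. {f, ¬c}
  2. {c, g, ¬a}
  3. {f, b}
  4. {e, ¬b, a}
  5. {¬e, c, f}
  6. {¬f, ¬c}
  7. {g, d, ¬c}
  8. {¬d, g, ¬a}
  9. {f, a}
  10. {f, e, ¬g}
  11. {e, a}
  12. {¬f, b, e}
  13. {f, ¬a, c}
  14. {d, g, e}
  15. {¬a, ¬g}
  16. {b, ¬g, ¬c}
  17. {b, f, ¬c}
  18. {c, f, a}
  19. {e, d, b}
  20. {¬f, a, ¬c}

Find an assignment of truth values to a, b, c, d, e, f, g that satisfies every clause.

a=False, b=False, c=False, d=False, e=True, f=True, g=False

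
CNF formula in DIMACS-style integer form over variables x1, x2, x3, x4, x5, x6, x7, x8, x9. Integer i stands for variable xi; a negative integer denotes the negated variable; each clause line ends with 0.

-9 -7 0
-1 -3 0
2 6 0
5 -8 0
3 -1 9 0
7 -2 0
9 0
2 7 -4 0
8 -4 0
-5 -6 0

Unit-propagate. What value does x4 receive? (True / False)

(x9) is a unit clause: x9 = True.
(~x7 \/ ~x9): since x9 = True, the clause reduces to (~x7). x7 = False.
(~x2 \/ x7): since x7 = False, the clause reduces to (~x2). x2 = False.
(x6 \/ x2) with x2 = False leaves only x6, so x6 = True.
From (x7 \/ ~x4 \/ x2) and x2 = False, x7 = False: x4 = False.

False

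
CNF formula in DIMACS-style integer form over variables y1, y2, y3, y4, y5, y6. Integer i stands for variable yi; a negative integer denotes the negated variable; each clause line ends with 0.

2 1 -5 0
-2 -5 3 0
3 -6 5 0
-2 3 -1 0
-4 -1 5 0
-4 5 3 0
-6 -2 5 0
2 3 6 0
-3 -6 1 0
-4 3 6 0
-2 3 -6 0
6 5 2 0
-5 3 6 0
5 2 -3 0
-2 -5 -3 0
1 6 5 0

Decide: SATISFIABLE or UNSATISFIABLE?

SATISFIABLE

Branch on y1: take y1 = True.
Set y2 = False and propagate.
Try y3 = False.
  then y6 is forced to True.
  then y5 is forced to True.
y4 is now unconstrained; take y4 = True.
So y1=1  y2=0  y3=0  y4=1  y5=1  y6=1 is a satisfying assignment.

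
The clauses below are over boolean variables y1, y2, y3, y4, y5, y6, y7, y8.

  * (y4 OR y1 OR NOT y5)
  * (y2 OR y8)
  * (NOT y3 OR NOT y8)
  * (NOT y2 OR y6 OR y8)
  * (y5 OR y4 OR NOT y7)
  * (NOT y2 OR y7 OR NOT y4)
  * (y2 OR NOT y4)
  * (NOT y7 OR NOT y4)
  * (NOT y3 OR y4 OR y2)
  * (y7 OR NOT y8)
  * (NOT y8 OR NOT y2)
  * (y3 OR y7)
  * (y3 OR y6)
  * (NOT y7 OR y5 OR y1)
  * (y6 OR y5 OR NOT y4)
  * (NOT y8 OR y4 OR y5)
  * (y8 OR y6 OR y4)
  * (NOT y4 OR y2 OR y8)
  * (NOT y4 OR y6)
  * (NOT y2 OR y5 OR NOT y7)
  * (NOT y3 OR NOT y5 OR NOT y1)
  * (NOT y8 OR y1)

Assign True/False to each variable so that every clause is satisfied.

y6 occurs only positively in the remaining clauses — set y6 = True.
Branch on y1: take y1 = True.
Branch on y2: take y2 = False.
  then y8 is forced to True.
  then y3 is forced to False.
  then y4 is forced to False.
  then y7 is forced to True.
  then y5 is forced to True.
Every clause has at least one true literal under this assignment.

y1=True, y2=False, y3=False, y4=False, y5=True, y6=True, y7=True, y8=True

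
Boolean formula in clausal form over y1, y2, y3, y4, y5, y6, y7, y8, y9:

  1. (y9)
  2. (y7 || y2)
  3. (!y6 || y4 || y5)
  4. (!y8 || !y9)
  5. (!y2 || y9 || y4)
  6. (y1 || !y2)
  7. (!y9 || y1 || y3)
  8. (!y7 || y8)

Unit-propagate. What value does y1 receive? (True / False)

True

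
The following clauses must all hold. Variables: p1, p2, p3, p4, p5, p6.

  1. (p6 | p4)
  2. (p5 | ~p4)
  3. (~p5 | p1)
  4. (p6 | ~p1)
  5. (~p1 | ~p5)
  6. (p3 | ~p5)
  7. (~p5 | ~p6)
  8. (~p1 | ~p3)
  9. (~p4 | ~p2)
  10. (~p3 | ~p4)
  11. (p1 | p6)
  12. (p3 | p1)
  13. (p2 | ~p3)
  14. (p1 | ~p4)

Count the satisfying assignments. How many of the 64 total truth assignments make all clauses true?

3

The models are:
  p1=0 p2=1 p3=1 p4=0 p5=0 p6=1
  p1=1 p2=0 p3=0 p4=0 p5=0 p6=1
  p1=1 p2=1 p3=0 p4=0 p5=0 p6=1
Count: 3.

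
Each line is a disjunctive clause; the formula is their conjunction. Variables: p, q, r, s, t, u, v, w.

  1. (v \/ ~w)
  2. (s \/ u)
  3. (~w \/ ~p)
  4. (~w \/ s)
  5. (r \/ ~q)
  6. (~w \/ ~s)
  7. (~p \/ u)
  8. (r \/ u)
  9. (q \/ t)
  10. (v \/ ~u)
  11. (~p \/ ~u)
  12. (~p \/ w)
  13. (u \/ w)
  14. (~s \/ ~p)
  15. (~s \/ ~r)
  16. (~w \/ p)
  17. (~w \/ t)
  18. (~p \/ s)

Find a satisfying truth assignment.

p=F, q=T, r=T, s=F, t=F, u=T, v=T, w=F

v occurs only positively in the remaining clauses — set v = True.
Try p = False.
  then w is forced to False.
  then u is forced to True.
Try q = True.
  then r is forced to True.
  then s is forced to False.
t is now unconstrained; take t = False.
Check each clause:
  1. (v \/ ~w) — ~w is true.
  2. (u \/ s) — u is true.
  3. (~p \/ ~w) — ~w is true.
  4. (~w \/ s) — ~w is true.
  5. (~q \/ r) — r is true.
  6. (~w \/ ~s) — ~w is true.
  7. (~p \/ u) — ~p is true.
  8. (u \/ r) — r is true.
  9. (q \/ t) — q is true.
  10. (~u \/ v) — v is true.
  11. (~p \/ ~u) — ~p is true.
  12. (~p \/ w) — ~p is true.
  13. (w \/ u) — u is true.
  14. (~p \/ ~s) — ~s is true.
  15. (~s \/ ~r) — ~s is true.
  16. (p \/ ~w) — ~w is true.
  17. (t \/ ~w) — ~w is true.
  18. (s \/ ~p) — ~p is true.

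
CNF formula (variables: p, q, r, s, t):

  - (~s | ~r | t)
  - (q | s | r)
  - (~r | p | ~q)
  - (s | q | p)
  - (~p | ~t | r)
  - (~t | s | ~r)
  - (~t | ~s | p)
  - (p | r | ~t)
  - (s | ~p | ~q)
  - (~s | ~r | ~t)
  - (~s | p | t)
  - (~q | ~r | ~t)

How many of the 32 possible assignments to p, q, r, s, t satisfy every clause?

4

The models are:
  p=0 q=1 r=0 s=0 t=0
  p=1 q=0 r=0 s=1 t=0
  p=1 q=0 r=1 s=0 t=0
  p=1 q=1 r=0 s=1 t=0
That's 4 in total.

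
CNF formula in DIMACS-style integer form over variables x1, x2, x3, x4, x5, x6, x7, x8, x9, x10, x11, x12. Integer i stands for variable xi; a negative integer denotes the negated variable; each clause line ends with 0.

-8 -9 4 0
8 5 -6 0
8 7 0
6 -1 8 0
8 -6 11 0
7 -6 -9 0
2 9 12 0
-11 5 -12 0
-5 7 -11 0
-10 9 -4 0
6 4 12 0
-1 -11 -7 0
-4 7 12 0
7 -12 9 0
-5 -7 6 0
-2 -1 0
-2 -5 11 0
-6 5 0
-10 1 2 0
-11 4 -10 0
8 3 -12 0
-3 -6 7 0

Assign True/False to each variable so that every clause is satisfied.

x1=F  x2=T  x3=T  x4=T  x5=F  x6=F  x7=T  x8=T  x9=F  x10=F  x11=T  x12=F

Pure literal: x10 appears only negated; assign x10 = False.
Branch on x1: take x1 = False.
Set x2 = True and propagate.
For the remaining variables, x3 = True, x4 = True, x5 = False, x6 = False, x7 = True, x8 = True, x9 = False, x11 = True, x12 = False works.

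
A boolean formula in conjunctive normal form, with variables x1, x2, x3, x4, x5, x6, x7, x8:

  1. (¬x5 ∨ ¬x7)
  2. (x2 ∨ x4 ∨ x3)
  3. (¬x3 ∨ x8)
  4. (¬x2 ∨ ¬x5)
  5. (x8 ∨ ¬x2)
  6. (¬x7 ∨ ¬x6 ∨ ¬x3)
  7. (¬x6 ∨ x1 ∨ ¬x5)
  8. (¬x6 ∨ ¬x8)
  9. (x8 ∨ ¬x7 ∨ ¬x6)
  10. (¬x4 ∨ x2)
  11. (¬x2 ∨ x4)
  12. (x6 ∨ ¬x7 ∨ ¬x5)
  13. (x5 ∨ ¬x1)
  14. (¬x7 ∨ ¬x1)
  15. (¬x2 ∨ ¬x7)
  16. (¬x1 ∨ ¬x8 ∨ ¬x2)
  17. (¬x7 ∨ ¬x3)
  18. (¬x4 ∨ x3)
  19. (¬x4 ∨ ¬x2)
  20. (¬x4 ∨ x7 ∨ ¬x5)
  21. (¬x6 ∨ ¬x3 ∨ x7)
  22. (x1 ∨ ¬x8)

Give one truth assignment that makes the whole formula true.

x1 = 1, x2 = 0, x3 = 1, x4 = 0, x5 = 1, x6 = 0, x7 = 0, x8 = 1

Check each clause:
  1. (¬x5 ∨ ¬x7) — ¬x7 is true.
  2. (x3 ∨ x4 ∨ x2) — x3 is true.
  3. (¬x3 ∨ x8) — x8 is true.
  4. (¬x5 ∨ ¬x2) — ¬x2 is true.
  5. (x8 ∨ ¬x2) — x8 is true.
  6. (¬x7 ∨ ¬x6 ∨ ¬x3) — ¬x7 is true.
  7. (x1 ∨ ¬x6 ∨ ¬x5) — x1 is true.
  8. (¬x6 ∨ ¬x8) — ¬x6 is true.
  9. (¬x6 ∨ x8 ∨ ¬x7) — x8 is true.
  10. (¬x4 ∨ x2) — ¬x4 is true.
  11. (x4 ∨ ¬x2) — ¬x2 is true.
  12. (¬x5 ∨ ¬x7 ∨ x6) — ¬x7 is true.
  13. (x5 ∨ ¬x1) — x5 is true.
  14. (¬x7 ∨ ¬x1) — ¬x7 is true.
  15. (¬x7 ∨ ¬x2) — ¬x7 is true.
  16. (¬x1 ∨ ¬x8 ∨ ¬x2) — ¬x2 is true.
  17. (¬x3 ∨ ¬x7) — ¬x7 is true.
  18. (x3 ∨ ¬x4) — x3 is true.
  19. (¬x4 ∨ ¬x2) — ¬x4 is true.
  20. (x7 ∨ ¬x4 ∨ ¬x5) — ¬x4 is true.
  21. (¬x3 ∨ ¬x6 ∨ x7) — ¬x6 is true.
  22. (x1 ∨ ¬x8) — x1 is true.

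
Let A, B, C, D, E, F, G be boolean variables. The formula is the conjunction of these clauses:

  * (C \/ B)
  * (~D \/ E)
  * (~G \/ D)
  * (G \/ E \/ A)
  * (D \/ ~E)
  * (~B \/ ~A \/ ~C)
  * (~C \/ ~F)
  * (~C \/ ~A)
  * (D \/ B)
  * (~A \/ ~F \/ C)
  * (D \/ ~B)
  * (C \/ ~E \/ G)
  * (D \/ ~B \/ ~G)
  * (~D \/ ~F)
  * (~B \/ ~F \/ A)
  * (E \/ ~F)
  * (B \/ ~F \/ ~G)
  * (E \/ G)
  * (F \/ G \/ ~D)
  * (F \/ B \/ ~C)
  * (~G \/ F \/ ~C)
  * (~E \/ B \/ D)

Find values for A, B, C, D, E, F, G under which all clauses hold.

A=F, B=T, C=F, D=T, E=T, F=F, G=T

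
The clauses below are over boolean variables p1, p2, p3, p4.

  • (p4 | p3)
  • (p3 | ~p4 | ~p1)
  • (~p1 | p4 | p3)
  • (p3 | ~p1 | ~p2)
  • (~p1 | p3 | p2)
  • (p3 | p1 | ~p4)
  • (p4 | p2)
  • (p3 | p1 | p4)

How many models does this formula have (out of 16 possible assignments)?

6

Satisfying assignments:
  p1=F p2=F p3=T p4=T
  p1=F p2=T p3=T p4=F
  p1=F p2=T p3=T p4=T
  p1=T p2=F p3=T p4=T
  p1=T p2=T p3=T p4=F
  p1=T p2=T p3=T p4=T
That's 6 in total.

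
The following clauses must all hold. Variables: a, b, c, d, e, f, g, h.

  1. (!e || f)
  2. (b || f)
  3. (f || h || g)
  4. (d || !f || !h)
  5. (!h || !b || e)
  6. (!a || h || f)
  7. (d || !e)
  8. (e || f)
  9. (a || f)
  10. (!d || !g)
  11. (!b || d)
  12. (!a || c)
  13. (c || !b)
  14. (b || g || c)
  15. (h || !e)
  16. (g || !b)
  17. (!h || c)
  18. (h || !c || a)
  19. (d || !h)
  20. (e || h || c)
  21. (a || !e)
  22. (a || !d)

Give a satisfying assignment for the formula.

a = 1, b = 0, c = 1, d = 0, e = 0, f = 1, g = 0, h = 0

Try a = True.
  then c is forced to True.
The remaining clauses are satisfied by b = False, d = False, e = False, f = True, g = False, h = False.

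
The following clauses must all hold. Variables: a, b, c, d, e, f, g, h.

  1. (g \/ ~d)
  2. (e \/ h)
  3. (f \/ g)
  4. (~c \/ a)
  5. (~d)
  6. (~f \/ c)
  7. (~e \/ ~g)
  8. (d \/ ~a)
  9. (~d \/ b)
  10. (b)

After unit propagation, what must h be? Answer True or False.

True

(~d) is a unit clause: d = False.
In (d \/ ~a), d is now false; ~a must hold, so a = False.
(a \/ ~c): since a = False, the clause reduces to (~c). c = False.
From (~f \/ c) and c = False: f = False.
From (f \/ g) and f = False: g = True.
From (~g \/ ~e) and g = True: e = False.
From (e \/ h) and e = False: h = True.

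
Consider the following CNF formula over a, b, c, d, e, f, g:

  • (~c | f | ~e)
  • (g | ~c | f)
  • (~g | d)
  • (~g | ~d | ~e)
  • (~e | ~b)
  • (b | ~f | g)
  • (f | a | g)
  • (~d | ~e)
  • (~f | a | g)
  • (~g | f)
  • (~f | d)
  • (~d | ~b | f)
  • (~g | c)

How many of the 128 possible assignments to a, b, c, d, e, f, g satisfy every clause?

Split on f, then g.
  f=T, g=T: remaining (a,b,c,d,e) ∈ {(F,F,T,T,F); (F,T,T,T,F); (T,F,T,T,F); (T,T,T,T,F)} — 4.
  f=T, g=F: remaining (a,b,c,d,e) ∈ {(T,T,F,T,F); (T,T,T,T,F)} — 2.
  f=F, g=T: a clause becomes empty — 0.
  f=F, g=F: remaining (a,b,c,d,e) ∈ {(T,F,F,F,F); (T,F,F,F,T); (T,F,F,T,F); (T,T,F,F,F)} — 4.
Total: 4 + 2 + 0 + 4 = 10.

10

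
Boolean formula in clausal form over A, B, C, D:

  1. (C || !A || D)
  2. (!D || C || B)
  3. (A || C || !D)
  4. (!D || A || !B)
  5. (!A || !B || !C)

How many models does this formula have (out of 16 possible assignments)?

8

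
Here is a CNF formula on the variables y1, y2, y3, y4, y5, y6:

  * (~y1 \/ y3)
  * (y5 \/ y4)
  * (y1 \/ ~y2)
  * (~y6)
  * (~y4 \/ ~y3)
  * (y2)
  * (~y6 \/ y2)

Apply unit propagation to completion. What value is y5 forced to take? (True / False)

True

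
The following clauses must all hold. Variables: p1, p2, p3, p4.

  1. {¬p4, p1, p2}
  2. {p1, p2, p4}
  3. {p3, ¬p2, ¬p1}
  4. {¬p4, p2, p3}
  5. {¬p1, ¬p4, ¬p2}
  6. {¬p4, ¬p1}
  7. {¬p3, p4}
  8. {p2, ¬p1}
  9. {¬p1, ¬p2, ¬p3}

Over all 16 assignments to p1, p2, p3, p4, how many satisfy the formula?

3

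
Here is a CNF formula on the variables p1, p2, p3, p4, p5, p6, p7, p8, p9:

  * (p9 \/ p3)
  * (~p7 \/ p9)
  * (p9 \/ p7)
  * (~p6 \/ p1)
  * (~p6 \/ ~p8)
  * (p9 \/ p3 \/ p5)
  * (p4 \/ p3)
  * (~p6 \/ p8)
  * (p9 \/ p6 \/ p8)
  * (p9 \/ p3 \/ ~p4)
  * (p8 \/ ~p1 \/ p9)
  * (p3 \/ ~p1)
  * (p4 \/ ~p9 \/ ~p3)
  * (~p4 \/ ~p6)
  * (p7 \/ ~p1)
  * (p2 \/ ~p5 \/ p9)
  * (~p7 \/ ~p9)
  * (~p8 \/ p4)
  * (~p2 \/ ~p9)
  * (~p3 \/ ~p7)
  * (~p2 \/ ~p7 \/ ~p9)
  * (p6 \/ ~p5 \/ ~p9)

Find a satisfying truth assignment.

Set p1 = False and propagate.
  then p6 is forced to False.
The remaining clauses are satisfied by p2 = False, p3 = False, p4 = True, p5 = False, p7 = False, p8 = True, p9 = True.

p1 = F, p2 = F, p3 = F, p4 = T, p5 = F, p6 = F, p7 = F, p8 = T, p9 = T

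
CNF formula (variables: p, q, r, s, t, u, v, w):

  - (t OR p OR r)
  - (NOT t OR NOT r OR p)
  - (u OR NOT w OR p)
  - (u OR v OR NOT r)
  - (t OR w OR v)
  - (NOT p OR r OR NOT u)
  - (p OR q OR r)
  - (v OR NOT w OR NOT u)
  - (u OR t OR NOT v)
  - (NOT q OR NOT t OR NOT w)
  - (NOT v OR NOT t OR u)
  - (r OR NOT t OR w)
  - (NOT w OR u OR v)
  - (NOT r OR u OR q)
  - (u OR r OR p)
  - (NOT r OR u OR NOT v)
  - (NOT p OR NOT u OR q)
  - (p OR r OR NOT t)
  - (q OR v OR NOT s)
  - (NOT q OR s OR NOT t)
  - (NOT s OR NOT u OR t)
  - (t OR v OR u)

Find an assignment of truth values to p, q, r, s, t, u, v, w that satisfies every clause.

p=T, q=T, r=T, s=F, t=F, u=T, v=T, w=F

Set p = True and propagate.
Try q = True.
Try r = True.
For the remaining variables, s = False, t = False, u = True, v = True, w = False works.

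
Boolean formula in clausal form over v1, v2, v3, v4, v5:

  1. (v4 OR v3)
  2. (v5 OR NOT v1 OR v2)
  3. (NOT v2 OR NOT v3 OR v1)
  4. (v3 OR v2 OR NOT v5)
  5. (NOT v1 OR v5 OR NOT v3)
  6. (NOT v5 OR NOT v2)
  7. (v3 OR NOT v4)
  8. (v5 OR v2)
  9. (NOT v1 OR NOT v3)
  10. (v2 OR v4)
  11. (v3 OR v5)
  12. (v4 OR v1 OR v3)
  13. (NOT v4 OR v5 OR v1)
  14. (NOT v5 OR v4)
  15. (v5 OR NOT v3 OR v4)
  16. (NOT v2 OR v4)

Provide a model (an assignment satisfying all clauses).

v1=False, v2=False, v3=True, v4=True, v5=True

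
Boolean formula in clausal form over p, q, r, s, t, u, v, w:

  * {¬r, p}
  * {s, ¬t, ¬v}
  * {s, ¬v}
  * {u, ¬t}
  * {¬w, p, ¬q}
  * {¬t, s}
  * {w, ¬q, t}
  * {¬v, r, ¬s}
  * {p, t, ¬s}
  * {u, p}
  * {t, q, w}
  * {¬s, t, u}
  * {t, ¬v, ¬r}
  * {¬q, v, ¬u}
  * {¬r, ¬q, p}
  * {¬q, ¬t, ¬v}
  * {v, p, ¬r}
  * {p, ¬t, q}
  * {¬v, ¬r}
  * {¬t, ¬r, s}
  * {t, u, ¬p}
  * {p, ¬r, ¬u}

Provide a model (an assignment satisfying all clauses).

p=1  q=0  r=1  s=0  t=0  u=1  v=0  w=1

Check each clause:
  1. {p, ¬r} — p is true.
  2. {¬v, ¬t, s} — ¬v is true.
  3. {s, ¬v} — ¬v is true.
  4. {¬t, u} — ¬t is true.
  5. {¬q, ¬w, p} — p is true.
  6. {¬t, s} — ¬t is true.
  7. {¬q, t, w} — w is true.
  8. {r, ¬v, ¬s} — ¬v is true.
  9. {t, p, ¬s} — p is true.
  10. {p, u} — p is true.
  11. {t, w, q} — w is true.
  12. {u, t, ¬s} — ¬s is true.
  13. {¬v, ¬r, t} — ¬v is true.
  14. {¬u, ¬q, v} — ¬q is true.
  15. {¬q, p, ¬r} — p is true.
  16. {¬t, ¬v, ¬q} — ¬v is true.
  17. {¬r, p, v} — p is true.
  18. {p, ¬t, q} — p is true.
  19. {¬r, ¬v} — ¬v is true.
  20. {s, ¬t, ¬r} — ¬t is true.
  21. {t, u, ¬p} — u is true.
  22. {p, ¬r, ¬u} — p is true.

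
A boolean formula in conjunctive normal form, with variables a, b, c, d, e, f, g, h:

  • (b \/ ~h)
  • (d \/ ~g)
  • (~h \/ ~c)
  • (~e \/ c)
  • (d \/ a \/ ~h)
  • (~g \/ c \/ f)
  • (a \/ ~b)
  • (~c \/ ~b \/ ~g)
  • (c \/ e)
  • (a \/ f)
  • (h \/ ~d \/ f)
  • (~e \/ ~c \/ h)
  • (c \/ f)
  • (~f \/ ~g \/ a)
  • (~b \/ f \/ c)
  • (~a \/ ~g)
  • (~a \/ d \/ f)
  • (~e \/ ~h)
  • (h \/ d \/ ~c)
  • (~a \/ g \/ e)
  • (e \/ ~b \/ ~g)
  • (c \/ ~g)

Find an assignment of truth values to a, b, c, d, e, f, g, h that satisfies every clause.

Try a = False.
  then b is forced to False.
  then h is forced to False.
  then f is forced to True.
  then g is forced to False.
For the remaining variables, c = True, d = True, e = False works.
Every clause has at least one true literal under this assignment.

a=F, b=F, c=T, d=T, e=F, f=T, g=F, h=F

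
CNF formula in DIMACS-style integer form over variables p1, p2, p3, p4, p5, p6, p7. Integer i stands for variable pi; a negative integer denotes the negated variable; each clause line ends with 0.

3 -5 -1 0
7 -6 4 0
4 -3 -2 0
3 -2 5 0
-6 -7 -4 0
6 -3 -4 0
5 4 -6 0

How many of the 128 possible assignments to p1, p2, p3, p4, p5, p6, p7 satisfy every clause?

40

Split on p4, then p3.
  p4=T, p3=T: forces p6=T; p7=F; p1, p2, p5 free → 2^3 = 8.
  p4=T, p3=F: 12 of the 32 assignments to (p1,p2,p5,p6,p7) work.
  p4=F, p3=T: p1 free; 5 ways for (p2,p5,p6,p7) × 2^1 = 10.
  p4=F, p3=F: 10 of the 32 assignments to (p1,p2,p5,p6,p7) work.
Total: 8 + 12 + 10 + 10 = 40.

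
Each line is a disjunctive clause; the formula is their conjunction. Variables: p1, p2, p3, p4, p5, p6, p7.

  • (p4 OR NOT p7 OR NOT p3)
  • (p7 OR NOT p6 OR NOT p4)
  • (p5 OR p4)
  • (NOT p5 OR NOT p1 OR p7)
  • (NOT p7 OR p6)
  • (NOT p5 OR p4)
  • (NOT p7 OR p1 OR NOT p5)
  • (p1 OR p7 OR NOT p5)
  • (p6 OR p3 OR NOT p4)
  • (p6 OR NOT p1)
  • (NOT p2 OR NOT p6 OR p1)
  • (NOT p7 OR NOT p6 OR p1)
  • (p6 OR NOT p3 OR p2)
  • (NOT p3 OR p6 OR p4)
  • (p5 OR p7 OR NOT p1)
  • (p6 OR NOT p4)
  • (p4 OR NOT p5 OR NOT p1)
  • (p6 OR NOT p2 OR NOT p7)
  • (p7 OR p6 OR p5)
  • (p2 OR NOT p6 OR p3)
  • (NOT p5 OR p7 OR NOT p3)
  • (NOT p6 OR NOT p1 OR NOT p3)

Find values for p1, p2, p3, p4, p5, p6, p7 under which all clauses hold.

p1 = 1, p2 = 1, p3 = 0, p4 = 1, p5 = 1, p6 = 1, p7 = 1

Branch on p1: take p1 = True.
  then p6 is forced to True.
  then p3 is forced to False.
  then p2 is forced to True.
Branch on p4: take p4 = True.
  then p7 is forced to True.
p5 is now unconstrained; take p5 = True.
Every clause has at least one true literal under this assignment.
Check each clause:
  1. (NOT p3 OR p4 OR NOT p7) — p4 is true.
  2. (NOT p6 OR NOT p4 OR p7) — p7 is true.
  3. (p4 OR p5) — p4 is true.
  4. (p7 OR NOT p1 OR NOT p5) — p7 is true.
  5. (p6 OR NOT p7) — p6 is true.
  6. (NOT p5 OR p4) — p4 is true.
  7. (p1 OR NOT p7 OR NOT p5) — p1 is true.
  8. (p1 OR NOT p5 OR p7) — p1 is true.
  9. (NOT p4 OR p6 OR p3) — p6 is true.
  10. (p6 OR NOT p1) — p6 is true.
  11. (NOT p2 OR NOT p6 OR p1) — p1 is true.
  12. (NOT p6 OR NOT p7 OR p1) — p1 is true.
  13. (p2 OR NOT p3 OR p6) — p2 is true.
  14. (p4 OR p6 OR NOT p3) — p4 is true.
  15. (p5 OR NOT p1 OR p7) — p5 is true.
  16. (NOT p4 OR p6) — p6 is true.
  17. (NOT p1 OR p4 OR NOT p5) — p4 is true.
  18. (p6 OR NOT p2 OR NOT p7) — p6 is true.
  19. (p6 OR p7 OR p5) — p5 is true.
  20. (p3 OR NOT p6 OR p2) — p2 is true.
  21. (NOT p3 OR NOT p5 OR p7) — NOT p3 is true.
  22. (NOT p3 OR NOT p6 OR NOT p1) — NOT p3 is true.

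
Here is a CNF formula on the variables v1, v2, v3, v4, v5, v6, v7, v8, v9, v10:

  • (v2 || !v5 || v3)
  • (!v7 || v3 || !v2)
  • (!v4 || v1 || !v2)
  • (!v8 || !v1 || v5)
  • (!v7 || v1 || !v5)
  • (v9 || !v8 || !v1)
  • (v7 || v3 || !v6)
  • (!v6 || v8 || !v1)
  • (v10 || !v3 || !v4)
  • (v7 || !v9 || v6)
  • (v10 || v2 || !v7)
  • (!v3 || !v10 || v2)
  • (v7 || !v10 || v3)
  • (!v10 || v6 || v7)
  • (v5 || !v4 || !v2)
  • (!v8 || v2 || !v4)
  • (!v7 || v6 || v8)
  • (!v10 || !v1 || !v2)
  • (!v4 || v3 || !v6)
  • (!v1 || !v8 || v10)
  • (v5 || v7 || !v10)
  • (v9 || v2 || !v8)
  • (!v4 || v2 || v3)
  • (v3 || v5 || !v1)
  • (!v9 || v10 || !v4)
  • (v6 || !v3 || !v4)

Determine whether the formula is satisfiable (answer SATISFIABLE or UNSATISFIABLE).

SATISFIABLE

v4 occurs only negated in the remaining clauses — set v4 = False.
Try v1 = False.
For the remaining variables, v2 = True, v3 = True, v5 = False, v6 = False, v7 = True, v8 = True, v9 = True, v10 = False works.
Every clause has at least one true literal under this assignment.
So v1=F, v2=T, v3=T, v4=F, v5=F, v6=F, v7=T, v8=T, v9=T, v10=F is a satisfying assignment.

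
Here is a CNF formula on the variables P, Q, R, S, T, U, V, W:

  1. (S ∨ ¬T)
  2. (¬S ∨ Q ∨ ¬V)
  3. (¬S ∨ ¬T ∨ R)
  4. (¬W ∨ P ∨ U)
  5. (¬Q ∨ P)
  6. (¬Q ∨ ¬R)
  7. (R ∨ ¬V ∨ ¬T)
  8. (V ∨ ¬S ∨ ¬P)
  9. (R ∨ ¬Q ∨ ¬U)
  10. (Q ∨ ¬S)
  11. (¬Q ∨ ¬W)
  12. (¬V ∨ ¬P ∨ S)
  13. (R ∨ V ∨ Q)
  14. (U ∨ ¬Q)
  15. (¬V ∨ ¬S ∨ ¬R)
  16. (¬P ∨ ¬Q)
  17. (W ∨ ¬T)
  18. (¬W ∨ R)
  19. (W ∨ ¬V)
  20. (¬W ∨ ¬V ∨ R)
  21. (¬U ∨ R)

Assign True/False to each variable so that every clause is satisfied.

P = T, Q = F, R = T, S = F, T = F, U = F, V = F, W = F

Check each clause:
  1. (S ∨ ¬T) — ¬T is true.
  2. (Q ∨ ¬S ∨ ¬V) — ¬V is true.
  3. (¬T ∨ R ∨ ¬S) — R is true.
  4. (U ∨ P ∨ ¬W) — ¬W is true.
  5. (P ∨ ¬Q) — P is true.
  6. (¬Q ∨ ¬R) — ¬Q is true.
  7. (¬T ∨ R ∨ ¬V) — R is true.
  8. (¬P ∨ V ∨ ¬S) — ¬S is true.
  9. (R ∨ ¬U ∨ ¬Q) — ¬U is true.
  10. (Q ∨ ¬S) — ¬S is true.
  11. (¬Q ∨ ¬W) — ¬W is true.
  12. (¬V ∨ ¬P ∨ S) — ¬V is true.
  13. (R ∨ V ∨ Q) — R is true.
  14. (¬Q ∨ U) — ¬Q is true.
  15. (¬S ∨ ¬R ∨ ¬V) — ¬V is true.
  16. (¬P ∨ ¬Q) — ¬Q is true.
  17. (¬T ∨ W) — ¬T is true.
  18. (¬W ∨ R) — ¬W is true.
  19. (¬V ∨ W) — ¬V is true.
  20. (R ∨ ¬V ∨ ¬W) — ¬W is true.
  21. (R ∨ ¬U) — ¬U is true.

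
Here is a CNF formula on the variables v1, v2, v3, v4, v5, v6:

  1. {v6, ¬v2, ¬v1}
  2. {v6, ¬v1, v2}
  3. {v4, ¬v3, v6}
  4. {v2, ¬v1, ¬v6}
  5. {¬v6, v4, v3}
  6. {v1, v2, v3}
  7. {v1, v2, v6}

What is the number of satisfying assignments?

Case analysis on v6 and v1:
  v6=1, v1=1: v5 free; 3 ways for (v2,v3,v4) × 2^1 = 6.
  v6=1, v1=0: v5 free; 5 ways for (v2,v3,v4) × 2^1 = 10.
  v6=0, v1=1: a clause becomes empty — 0.
  v6=0, v1=0: v5 free; 3 ways for (v2,v3,v4) × 2^1 = 6.
Total: 6 + 10 + 0 + 6 = 22.

22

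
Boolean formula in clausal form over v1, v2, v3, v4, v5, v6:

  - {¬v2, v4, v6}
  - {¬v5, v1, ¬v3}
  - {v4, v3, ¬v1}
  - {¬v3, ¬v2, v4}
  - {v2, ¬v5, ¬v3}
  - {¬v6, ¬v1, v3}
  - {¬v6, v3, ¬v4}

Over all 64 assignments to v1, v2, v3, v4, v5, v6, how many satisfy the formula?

28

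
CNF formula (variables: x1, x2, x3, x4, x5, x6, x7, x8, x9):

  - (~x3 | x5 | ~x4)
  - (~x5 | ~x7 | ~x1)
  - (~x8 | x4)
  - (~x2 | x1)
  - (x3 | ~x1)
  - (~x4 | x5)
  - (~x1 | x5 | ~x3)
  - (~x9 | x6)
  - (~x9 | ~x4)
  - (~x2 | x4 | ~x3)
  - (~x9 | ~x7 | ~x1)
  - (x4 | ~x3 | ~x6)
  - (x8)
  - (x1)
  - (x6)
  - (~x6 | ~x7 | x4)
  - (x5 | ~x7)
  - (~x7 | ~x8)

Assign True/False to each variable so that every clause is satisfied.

x1=T  x2=T  x3=T  x4=T  x5=T  x6=T  x7=F  x8=T  x9=F

The clause (x8) is unit: x8 must be True.
(x4) is a unit clause, so x4 = True.
The clause (x5) is unit: x5 must be True.
Unit propagation: (~x9) forces x9 = False.
The clause (x1) is unit: x1 must be True.
(~x7) is a unit clause, so x7 = False.
The clause (x3) is unit: x3 must be True.
Unit propagation: (x6) forces x6 = True.
x2 is now unconstrained; take x2 = True.
Every clause has at least one true literal under this assignment.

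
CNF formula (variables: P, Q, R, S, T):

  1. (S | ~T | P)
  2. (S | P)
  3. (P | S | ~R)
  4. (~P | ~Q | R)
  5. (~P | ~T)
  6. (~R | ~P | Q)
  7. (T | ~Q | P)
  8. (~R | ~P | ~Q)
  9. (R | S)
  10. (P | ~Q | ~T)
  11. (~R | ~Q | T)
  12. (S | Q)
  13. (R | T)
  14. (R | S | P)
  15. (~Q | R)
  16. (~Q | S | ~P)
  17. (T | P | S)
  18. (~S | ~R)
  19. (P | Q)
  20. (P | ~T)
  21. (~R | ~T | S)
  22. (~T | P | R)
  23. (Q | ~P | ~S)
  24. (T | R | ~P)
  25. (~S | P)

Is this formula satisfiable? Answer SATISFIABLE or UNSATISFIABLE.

UNSATISFIABLE

P = True:
  propagation gives T=False, R=True, Q=True; an empty clause results — contradiction.
P = False:
  propagation gives S=True; an empty clause results — contradiction.
Every branch closes, so no satisfying assignment exists.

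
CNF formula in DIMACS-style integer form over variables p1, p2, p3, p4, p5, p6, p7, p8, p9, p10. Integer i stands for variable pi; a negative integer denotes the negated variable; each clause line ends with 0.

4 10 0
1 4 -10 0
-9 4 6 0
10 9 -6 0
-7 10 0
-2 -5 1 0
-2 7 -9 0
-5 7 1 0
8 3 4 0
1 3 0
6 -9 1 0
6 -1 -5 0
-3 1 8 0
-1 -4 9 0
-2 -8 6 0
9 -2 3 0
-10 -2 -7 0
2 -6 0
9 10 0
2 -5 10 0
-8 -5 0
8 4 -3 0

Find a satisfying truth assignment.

Pure literal: p5 appears only negated; assign p5 = False.
Branch on p1: take p1 = True.
Set p2 = False and propagate.
  then p6 is forced to False.
The remaining clauses are satisfied by p3 = True, p4 = True, p7 = False, p8 = False, p9 = True, p10 = False.

p1=True, p2=False, p3=True, p4=True, p5=False, p6=False, p7=False, p8=False, p9=True, p10=False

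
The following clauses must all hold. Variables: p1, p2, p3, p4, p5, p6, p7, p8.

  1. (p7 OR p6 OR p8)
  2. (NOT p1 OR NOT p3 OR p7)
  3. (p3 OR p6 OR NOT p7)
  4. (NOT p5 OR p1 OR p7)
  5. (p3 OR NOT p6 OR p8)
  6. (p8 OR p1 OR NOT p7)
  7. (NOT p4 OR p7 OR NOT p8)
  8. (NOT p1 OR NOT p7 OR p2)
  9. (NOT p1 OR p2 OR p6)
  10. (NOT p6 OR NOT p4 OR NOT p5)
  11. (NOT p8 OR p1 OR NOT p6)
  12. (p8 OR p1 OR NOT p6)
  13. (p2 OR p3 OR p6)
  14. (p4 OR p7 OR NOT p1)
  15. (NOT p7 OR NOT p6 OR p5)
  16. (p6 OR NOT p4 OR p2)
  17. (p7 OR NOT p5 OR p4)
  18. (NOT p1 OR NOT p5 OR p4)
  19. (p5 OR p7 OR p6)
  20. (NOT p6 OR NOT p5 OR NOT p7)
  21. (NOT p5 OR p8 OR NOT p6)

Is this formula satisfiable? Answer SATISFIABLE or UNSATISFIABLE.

SATISFIABLE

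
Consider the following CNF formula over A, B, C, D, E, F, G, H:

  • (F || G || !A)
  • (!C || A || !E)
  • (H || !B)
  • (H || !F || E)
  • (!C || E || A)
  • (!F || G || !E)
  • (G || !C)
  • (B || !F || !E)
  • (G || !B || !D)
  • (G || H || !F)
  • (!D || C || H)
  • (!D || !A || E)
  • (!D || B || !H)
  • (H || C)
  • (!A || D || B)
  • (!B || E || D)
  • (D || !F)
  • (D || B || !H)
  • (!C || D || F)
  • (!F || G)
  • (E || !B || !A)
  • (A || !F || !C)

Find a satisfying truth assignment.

A = True, B = True, C = False, D = True, E = True, F = False, G = True, H = True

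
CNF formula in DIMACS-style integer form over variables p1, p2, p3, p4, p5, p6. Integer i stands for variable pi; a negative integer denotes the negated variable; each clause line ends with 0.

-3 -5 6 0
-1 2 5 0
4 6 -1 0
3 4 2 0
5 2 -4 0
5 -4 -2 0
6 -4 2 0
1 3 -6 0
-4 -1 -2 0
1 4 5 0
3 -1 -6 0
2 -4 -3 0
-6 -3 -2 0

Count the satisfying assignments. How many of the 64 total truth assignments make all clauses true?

4

Satisfying assignments:
  p1=F p2=F p3=T p4=F p5=T p6=T
  p1=F p2=T p3=F p4=F p5=T p6=F
  p1=F p2=T p3=F p4=T p5=T p6=F
  p1=T p2=F p3=T p4=F p5=T p6=T
That's 4 in total.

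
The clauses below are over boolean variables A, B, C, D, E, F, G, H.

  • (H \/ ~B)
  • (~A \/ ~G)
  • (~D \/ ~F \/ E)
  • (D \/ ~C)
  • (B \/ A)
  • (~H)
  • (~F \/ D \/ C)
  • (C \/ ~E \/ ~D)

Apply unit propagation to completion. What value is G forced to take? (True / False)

False

(~H) is a unit clause: H = False.
From (~B \/ H) and H = False: B = False.
(B \/ A): since B = False, the clause reduces to (A). A = True.
(~A \/ ~G) with A = True leaves only ~G, so G = False.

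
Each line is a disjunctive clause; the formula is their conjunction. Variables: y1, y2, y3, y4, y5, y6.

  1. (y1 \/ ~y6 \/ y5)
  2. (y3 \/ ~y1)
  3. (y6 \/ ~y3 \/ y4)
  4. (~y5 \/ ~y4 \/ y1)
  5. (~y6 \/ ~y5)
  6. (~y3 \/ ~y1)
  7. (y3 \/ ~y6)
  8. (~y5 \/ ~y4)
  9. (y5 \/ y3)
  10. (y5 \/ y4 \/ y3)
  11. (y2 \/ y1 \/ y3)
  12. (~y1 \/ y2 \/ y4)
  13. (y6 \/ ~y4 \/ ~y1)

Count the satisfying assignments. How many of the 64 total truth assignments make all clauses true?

The models are:
  y1=F y2=F y3=T y4=T y5=F y6=F
  y1=F y2=T y3=F y4=F y5=T y6=F
  y1=F y2=T y3=T y4=T y5=F y6=F
That's 3 in total.

3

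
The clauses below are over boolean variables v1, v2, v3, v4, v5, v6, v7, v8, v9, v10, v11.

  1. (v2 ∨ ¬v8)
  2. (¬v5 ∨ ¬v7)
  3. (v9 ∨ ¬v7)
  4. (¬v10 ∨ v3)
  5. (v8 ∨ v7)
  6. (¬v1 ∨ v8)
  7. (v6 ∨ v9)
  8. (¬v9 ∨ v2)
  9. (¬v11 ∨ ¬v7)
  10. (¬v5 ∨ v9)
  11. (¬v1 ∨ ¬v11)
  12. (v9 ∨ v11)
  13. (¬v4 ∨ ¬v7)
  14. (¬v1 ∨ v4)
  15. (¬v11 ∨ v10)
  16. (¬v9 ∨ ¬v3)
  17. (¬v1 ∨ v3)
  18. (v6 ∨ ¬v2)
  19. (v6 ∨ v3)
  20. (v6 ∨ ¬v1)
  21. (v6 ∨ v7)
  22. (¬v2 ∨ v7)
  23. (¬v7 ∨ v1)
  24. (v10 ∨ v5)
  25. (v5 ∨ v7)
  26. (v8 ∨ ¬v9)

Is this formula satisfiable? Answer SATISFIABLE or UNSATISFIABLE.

v7 = True:
  propagation gives v5=False, v9=True, v2=True, v11=False; an empty clause results — contradiction.
v7 = False:
  propagation gives v8=True, v2=True; an empty clause results — contradiction.
Every branch closes, so no satisfying assignment exists.

UNSATISFIABLE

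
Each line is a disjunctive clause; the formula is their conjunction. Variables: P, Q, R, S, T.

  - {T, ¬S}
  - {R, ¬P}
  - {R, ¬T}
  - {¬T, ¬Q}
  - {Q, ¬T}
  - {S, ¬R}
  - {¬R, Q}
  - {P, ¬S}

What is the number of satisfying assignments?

The models are:
  P=0 Q=0 R=0 S=0 T=0
  P=0 Q=1 R=0 S=0 T=0
Count: 2.

2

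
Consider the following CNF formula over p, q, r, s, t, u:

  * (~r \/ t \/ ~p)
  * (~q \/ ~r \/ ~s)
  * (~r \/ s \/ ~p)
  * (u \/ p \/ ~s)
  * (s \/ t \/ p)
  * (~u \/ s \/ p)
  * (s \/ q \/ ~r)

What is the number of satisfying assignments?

27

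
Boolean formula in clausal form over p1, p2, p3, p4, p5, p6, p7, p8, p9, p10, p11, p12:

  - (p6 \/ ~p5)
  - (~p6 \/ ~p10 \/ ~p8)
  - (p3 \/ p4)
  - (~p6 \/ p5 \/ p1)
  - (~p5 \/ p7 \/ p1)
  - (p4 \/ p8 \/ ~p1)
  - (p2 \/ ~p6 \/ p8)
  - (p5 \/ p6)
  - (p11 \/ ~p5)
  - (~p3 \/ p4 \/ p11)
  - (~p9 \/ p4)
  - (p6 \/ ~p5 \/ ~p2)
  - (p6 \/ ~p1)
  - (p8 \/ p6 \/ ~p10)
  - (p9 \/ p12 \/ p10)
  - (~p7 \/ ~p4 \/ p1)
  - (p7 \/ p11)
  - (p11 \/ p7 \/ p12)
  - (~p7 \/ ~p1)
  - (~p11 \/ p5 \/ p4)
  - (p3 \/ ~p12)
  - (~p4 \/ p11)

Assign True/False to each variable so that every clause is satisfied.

p1 = True  p2 = False  p3 = False  p4 = True  p5 = True  p6 = True  p7 = False  p8 = True  p9 = True  p10 = False  p11 = True  p12 = False

Branch on p1: take p1 = True.
  then p6 is forced to True.
  then p7 is forced to False.
  then p11 is forced to True.
The remaining clauses are satisfied by p2 = False, p3 = False, p4 = True, p5 = True, p8 = True, p9 = True, p10 = False, p12 = False.
Every clause has at least one true literal under this assignment.
Check each clause:
  1. (~p5 \/ p6) — p6 is true.
  2. (~p6 \/ ~p10 \/ ~p8) — ~p10 is true.
  3. (p4 \/ p3) — p4 is true.
  4. (p5 \/ ~p6 \/ p1) — p1 is true.
  5. (p7 \/ p1 \/ ~p5) — p1 is true.
  6. (p4 \/ p8 \/ ~p1) — p8 is true.
  7. (~p6 \/ p8 \/ p2) — p8 is true.
  8. (p6 \/ p5) — p5 is true.
  9. (p11 \/ ~p5) — p11 is true.
  10. (p11 \/ ~p3 \/ p4) — p11 is true.
  11. (p4 \/ ~p9) — p4 is true.
  12. (~p2 \/ p6 \/ ~p5) — ~p2 is true.
  13. (p6 \/ ~p1) — p6 is true.
  14. (p8 \/ ~p10 \/ p6) — p8 is true.
  15. (p10 \/ p9 \/ p12) — p9 is true.
  16. (~p7 \/ ~p4 \/ p1) — ~p7 is true.
  17. (p7 \/ p11) — p11 is true.
  18. (p7 \/ p11 \/ p12) — p11 is true.
  19. (~p7 \/ ~p1) — ~p7 is true.
  20. (p4 \/ p5 \/ ~p11) — p5 is true.
  21. (~p12 \/ p3) — ~p12 is true.
  22. (~p4 \/ p11) — p11 is true.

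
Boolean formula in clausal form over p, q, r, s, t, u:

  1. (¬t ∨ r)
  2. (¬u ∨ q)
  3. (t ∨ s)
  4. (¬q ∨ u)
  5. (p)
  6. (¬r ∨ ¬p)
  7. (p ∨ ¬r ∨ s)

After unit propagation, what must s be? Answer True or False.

Unit clause (p) sets p = True.
In (¬p ∨ ¬r), ¬p is now false; ¬r must hold, so r = False.
(¬t ∨ r): since r = False, the clause reduces to (¬t). t = False.
(s ∨ t): since t = False, the clause reduces to (s). s = True.

True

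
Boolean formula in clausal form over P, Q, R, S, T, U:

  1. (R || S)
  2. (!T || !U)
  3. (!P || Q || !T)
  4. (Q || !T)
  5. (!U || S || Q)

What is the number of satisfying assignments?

28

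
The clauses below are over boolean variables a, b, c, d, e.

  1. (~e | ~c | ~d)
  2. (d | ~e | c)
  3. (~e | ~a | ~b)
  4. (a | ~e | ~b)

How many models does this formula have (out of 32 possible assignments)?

20

Case analysis on e and a:
  e=1, a=1: remaining (b,c,d) ∈ {(0,0,1); (0,1,0)} — 2.
  e=1, a=0: remaining (b,c,d) ∈ {(0,0,1); (0,1,0)} — 2.
  e=0, a=1: b, c, d free → 2^3 = 8.
  e=0, a=0: b, c, d free → 2^3 = 8.
Total: 2 + 2 + 8 + 8 = 20.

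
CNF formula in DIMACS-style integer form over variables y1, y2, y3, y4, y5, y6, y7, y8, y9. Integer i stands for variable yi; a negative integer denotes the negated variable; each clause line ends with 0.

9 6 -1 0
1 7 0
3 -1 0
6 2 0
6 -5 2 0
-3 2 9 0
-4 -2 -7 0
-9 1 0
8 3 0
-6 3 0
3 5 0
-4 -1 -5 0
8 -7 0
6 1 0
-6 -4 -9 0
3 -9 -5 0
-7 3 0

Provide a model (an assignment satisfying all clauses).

Pure literal: y4 appears only negated; assign y4 = False.
y8 occurs only positively in the remaining clauses — set y8 = True.
Try y1 = False.
  then y7 is forced to True.
  then y9 is forced to False.
  then y6 is forced to True.
  then y3 is forced to True.
  then y2 is forced to True.
y5 is now unconstrained; take y5 = True.
Every clause has at least one true literal under this assignment.

y1=F, y2=T, y3=T, y4=F, y5=T, y6=T, y7=T, y8=T, y9=F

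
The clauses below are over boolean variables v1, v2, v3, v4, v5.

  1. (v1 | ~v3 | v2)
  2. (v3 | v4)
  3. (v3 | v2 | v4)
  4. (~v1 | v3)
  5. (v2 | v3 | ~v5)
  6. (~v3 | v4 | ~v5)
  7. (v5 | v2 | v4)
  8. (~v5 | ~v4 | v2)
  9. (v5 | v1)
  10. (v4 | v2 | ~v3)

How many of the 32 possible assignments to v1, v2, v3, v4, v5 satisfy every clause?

6

Satisfying assignments:
  v1=F v2=T v3=F v4=T v5=T
  v1=F v2=T v3=T v4=T v5=T
  v1=T v2=F v3=T v4=T v5=F
  v1=T v2=T v3=T v4=F v5=F
  v1=T v2=T v3=T v4=T v5=F
  v1=T v2=T v3=T v4=T v5=T
Count: 6.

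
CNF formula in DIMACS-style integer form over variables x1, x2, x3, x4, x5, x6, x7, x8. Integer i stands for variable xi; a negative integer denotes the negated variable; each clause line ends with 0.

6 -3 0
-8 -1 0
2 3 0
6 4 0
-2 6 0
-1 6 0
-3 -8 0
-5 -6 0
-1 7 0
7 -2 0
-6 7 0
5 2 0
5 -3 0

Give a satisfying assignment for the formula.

x1=False, x2=True, x3=False, x4=False, x5=False, x6=True, x7=True, x8=True

Pure literal: x1 appears only negated; assign x1 = False.
Pure literal: x7 appears only positively; assign x7 = True.
Set x2 = True and propagate.
  then x6 is forced to True.
  then x5 is forced to False.
  then x3 is forced to False.
x4, x8 are now unconstrained; take x4 = False, x8 = True.
Every clause has at least one true literal under this assignment.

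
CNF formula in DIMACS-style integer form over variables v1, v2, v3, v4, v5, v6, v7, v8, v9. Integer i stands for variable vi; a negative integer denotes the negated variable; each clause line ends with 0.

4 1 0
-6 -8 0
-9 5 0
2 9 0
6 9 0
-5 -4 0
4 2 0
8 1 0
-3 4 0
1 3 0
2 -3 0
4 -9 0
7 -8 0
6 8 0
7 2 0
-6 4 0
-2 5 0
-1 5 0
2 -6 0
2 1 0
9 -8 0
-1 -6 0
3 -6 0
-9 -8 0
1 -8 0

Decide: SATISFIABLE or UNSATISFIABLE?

UNSATISFIABLE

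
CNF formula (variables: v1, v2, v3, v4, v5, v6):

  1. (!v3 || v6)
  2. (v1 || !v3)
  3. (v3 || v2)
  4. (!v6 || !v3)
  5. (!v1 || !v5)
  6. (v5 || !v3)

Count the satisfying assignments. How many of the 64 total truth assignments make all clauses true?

Split on v3, then v1.
  v3=1, v1=1: a clause becomes empty — 0.
  v3=1, v1=0: a clause becomes empty — 0.
  v3=0, v1=1: remaining (v2,v4,v5,v6) ∈ {(1,0,0,0); (1,0,0,1); (1,1,0,0); (1,1,0,1)} — 4.
  v3=0, v1=0: forces v2=1; v4, v5, v6 free → 2^3 = 8.
Total: 0 + 0 + 4 + 8 = 12.

12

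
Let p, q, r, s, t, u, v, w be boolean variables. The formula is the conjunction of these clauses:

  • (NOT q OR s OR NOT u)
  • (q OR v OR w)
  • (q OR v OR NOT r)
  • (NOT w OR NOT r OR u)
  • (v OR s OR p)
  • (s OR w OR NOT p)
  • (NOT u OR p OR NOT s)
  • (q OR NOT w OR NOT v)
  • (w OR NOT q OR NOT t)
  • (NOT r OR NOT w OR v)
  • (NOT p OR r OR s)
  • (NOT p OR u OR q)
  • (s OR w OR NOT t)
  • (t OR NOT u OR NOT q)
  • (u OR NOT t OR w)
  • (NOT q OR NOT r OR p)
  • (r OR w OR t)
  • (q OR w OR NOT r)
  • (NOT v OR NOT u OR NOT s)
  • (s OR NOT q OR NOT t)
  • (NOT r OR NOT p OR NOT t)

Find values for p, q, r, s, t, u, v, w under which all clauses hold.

Branch on p: take p = True.
Try q = True.
Branch on r: take r = False.
  then s is forced to True.
For the remaining variables, t = True, u = False, v = False, w = True works.

p=1, q=1, r=0, s=1, t=1, u=0, v=0, w=1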